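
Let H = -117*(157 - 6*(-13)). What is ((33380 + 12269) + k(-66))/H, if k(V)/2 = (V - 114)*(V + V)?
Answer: -93169/27495 ≈ -3.3886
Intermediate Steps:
k(V) = 4*V*(-114 + V) (k(V) = 2*((V - 114)*(V + V)) = 2*((-114 + V)*(2*V)) = 2*(2*V*(-114 + V)) = 4*V*(-114 + V))
H = -27495 (H = -117*(157 + 78) = -117*235 = -27495)
((33380 + 12269) + k(-66))/H = ((33380 + 12269) + 4*(-66)*(-114 - 66))/(-27495) = (45649 + 4*(-66)*(-180))*(-1/27495) = (45649 + 47520)*(-1/27495) = 93169*(-1/27495) = -93169/27495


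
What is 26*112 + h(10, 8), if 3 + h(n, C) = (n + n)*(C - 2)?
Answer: 3029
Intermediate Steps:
h(n, C) = -3 + 2*n*(-2 + C) (h(n, C) = -3 + (n + n)*(C - 2) = -3 + (2*n)*(-2 + C) = -3 + 2*n*(-2 + C))
26*112 + h(10, 8) = 26*112 + (-3 - 4*10 + 2*8*10) = 2912 + (-3 - 40 + 160) = 2912 + 117 = 3029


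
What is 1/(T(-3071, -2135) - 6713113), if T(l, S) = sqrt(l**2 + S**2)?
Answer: -394889/2650933656559 - sqrt(13989266)/45065872161503 ≈ -1.4905e-7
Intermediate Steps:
T(l, S) = sqrt(S**2 + l**2)
1/(T(-3071, -2135) - 6713113) = 1/(sqrt((-2135)**2 + (-3071)**2) - 6713113) = 1/(sqrt(4558225 + 9431041) - 6713113) = 1/(sqrt(13989266) - 6713113) = 1/(-6713113 + sqrt(13989266))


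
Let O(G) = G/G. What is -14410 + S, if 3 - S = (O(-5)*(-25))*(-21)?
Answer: -14932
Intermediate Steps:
O(G) = 1
S = -522 (S = 3 - 1*(-25)*(-21) = 3 - (-25)*(-21) = 3 - 1*525 = 3 - 525 = -522)
-14410 + S = -14410 - 522 = -14932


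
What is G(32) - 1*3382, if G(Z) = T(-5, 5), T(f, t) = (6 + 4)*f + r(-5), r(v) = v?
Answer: -3437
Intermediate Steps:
T(f, t) = -5 + 10*f (T(f, t) = (6 + 4)*f - 5 = 10*f - 5 = -5 + 10*f)
G(Z) = -55 (G(Z) = -5 + 10*(-5) = -5 - 50 = -55)
G(32) - 1*3382 = -55 - 1*3382 = -55 - 3382 = -3437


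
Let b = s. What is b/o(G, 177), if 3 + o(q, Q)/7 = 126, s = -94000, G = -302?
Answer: -94000/861 ≈ -109.18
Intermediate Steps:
b = -94000
o(q, Q) = 861 (o(q, Q) = -21 + 7*126 = -21 + 882 = 861)
b/o(G, 177) = -94000/861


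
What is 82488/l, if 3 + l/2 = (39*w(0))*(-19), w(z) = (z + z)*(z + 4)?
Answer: -13748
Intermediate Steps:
w(z) = 2*z*(4 + z) (w(z) = (2*z)*(4 + z) = 2*z*(4 + z))
l = -6 (l = -6 + 2*((39*(2*0*(4 + 0)))*(-19)) = -6 + 2*((39*(2*0*4))*(-19)) = -6 + 2*((39*0)*(-19)) = -6 + 2*(0*(-19)) = -6 + 2*0 = -6 + 0 = -6)
82488/l = 82488/(-6) = 82488*(-1/6) = -13748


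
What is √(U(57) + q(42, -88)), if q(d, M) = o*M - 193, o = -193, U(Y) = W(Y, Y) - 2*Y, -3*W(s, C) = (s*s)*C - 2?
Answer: 2*I*√101370/3 ≈ 212.26*I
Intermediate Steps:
W(s, C) = ⅔ - C*s²/3 (W(s, C) = -((s*s)*C - 2)/3 = -(s²*C - 2)/3 = -(C*s² - 2)/3 = -(-2 + C*s²)/3 = ⅔ - C*s²/3)
U(Y) = ⅔ - 2*Y - Y³/3 (U(Y) = (⅔ - Y*Y²/3) - 2*Y = (⅔ - Y³/3) - 2*Y = ⅔ - 2*Y - Y³/3)
q(d, M) = -193 - 193*M (q(d, M) = -193*M - 193 = -193 - 193*M)
√(U(57) + q(42, -88)) = √((⅔ - 2*57 - ⅓*57³) + (-193 - 193*(-88))) = √((⅔ - 114 - ⅓*185193) + (-193 + 16984)) = √((⅔ - 114 - 61731) + 16791) = √(-185533/3 + 16791) = √(-135160/3) = 2*I*√101370/3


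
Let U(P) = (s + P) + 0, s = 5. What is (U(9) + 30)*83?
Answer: 3652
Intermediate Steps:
U(P) = 5 + P (U(P) = (5 + P) + 0 = 5 + P)
(U(9) + 30)*83 = ((5 + 9) + 30)*83 = (14 + 30)*83 = 44*83 = 3652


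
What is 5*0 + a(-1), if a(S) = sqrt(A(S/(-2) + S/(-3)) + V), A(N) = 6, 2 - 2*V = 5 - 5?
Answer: sqrt(7) ≈ 2.6458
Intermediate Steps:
V = 1 (V = 1 - (5 - 5)/2 = 1 - 1/2*0 = 1 + 0 = 1)
a(S) = sqrt(7) (a(S) = sqrt(6 + 1) = sqrt(7))
5*0 + a(-1) = 5*0 + sqrt(7) = 0 + sqrt(7) = sqrt(7)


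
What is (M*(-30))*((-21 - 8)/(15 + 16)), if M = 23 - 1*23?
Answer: 0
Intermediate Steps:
M = 0 (M = 23 - 23 = 0)
(M*(-30))*((-21 - 8)/(15 + 16)) = (0*(-30))*((-21 - 8)/(15 + 16)) = 0*(-29/31) = 0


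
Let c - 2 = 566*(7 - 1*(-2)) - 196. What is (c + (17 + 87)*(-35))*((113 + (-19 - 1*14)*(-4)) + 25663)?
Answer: 32644080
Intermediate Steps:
c = 4900 (c = 2 + (566*(7 - 1*(-2)) - 196) = 2 + (566*(7 + 2) - 196) = 2 + (566*9 - 196) = 2 + (5094 - 196) = 2 + 4898 = 4900)
(c + (17 + 87)*(-35))*((113 + (-19 - 1*14)*(-4)) + 25663) = (4900 + (17 + 87)*(-35))*((113 + (-19 - 1*14)*(-4)) + 25663) = (4900 + 104*(-35))*((113 + (-19 - 14)*(-4)) + 25663) = (4900 - 3640)*((113 - 33*(-4)) + 25663) = 1260*((113 + 132) + 25663) = 1260*(245 + 25663) = 1260*25908 = 32644080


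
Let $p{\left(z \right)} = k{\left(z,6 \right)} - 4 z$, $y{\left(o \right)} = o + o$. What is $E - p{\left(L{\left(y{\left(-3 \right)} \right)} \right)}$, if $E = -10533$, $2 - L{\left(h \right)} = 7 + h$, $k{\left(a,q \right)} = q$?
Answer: $-10535$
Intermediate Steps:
$y{\left(o \right)} = 2 o$
$L{\left(h \right)} = -5 - h$ ($L{\left(h \right)} = 2 - \left(7 + h\right) = -5 - h$)
$p{\left(z \right)} = 6 - 4 z$
$E - p{\left(L{\left(y{\left(-3 \right)} \right)} \right)} = -10533 - \left(6 - 4 \left(-5 - 2 \left(-3\right)\right)\right) = -10533 - \left(6 - 4 \left(-5 - -6\right)\right) = -10533 - \left(6 - 4 \left(-5 + 6\right)\right) = -10533 - \left(6 - 4\right) = -10533 - 2 = -10535$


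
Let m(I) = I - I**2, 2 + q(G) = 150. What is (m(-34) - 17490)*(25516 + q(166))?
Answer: -479403520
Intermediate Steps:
q(G) = 148 (q(G) = -2 + 150 = 148)
(m(-34) - 17490)*(25516 + q(166)) = (-34*(1 - 1*(-34)) - 17490)*(25516 + 148) = (-34*(1 + 34) - 17490)*25664 = (-34*35 - 17490)*25664 = (-1190 - 17490)*25664 = -18680*25664 = -479403520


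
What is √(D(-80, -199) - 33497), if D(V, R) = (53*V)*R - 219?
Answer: 2*√202511 ≈ 900.02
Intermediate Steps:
D(V, R) = -219 + 53*R*V (D(V, R) = 53*R*V - 219 = -219 + 53*R*V)
√(D(-80, -199) - 33497) = √((-219 + 53*(-199)*(-80)) - 33497) = √((-219 + 843760) - 33497) = √(843541 - 33497) = √810044 = 2*√202511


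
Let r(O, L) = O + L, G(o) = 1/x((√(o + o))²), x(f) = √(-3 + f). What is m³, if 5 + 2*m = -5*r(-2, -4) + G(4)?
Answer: 1955 + 1172*√5/25 ≈ 2059.8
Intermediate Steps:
G(o) = (-3 + 2*o)^(-½) (G(o) = 1/(√(-3 + (√(o + o))²)) = 1/(√(-3 + (√(2*o))²)) = 1/(√(-3 + (√2*√o)²)) = 1/(√(-3 + 2*o)) = (-3 + 2*o)^(-½))
r(O, L) = L + O
m = 25/2 + √5/10 (m = -5/2 + (-5*(-4 - 2) + (-3 + 2*4)^(-½))/2 = -5/2 + (-5*(-6) + (-3 + 8)^(-½))/2 = -5/2 + (30 + 5^(-½))/2 = -5/2 + (30 + √5/5)/2 = -5/2 + (15 + √5/10) = 25/2 + √5/10 ≈ 12.724)
m³ = (25/2 + √5/10)³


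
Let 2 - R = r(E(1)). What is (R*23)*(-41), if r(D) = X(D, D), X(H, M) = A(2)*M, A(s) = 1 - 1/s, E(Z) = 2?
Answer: -943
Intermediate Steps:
X(H, M) = M/2 (X(H, M) = ((-1 + 2)/2)*M = ((½)*1)*M = M/2)
r(D) = D/2
R = 1 (R = 2 - 2/2 = 2 - 1*1 = 2 - 1 = 1)
(R*23)*(-41) = (1*23)*(-41) = 23*(-41) = -943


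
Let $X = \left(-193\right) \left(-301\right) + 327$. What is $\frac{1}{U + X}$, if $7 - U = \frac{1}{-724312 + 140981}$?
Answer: $\frac{583331}{34082280338} \approx 1.7115 \cdot 10^{-5}$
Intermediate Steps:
$U = \frac{4083318}{583331}$ ($U = 7 - \frac{1}{-724312 + 140981} = 7 - \frac{1}{-583331} = 7 - - \frac{1}{583331} = 7 + \frac{1}{583331} = \frac{4083318}{583331} \approx 7.0$)
$X = 58420$ ($X = 58093 + 327 = 58420$)
$\frac{1}{U + X} = \frac{1}{\frac{4083318}{583331} + 58420} = \frac{1}{\frac{34082280338}{583331}} = \frac{583331}{34082280338}$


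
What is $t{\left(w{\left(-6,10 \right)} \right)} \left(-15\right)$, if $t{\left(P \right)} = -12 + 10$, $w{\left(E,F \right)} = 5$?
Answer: $30$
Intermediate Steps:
$t{\left(P \right)} = -2$
$t{\left(w{\left(-6,10 \right)} \right)} \left(-15\right) = \left(-2\right) \left(-15\right) = 30$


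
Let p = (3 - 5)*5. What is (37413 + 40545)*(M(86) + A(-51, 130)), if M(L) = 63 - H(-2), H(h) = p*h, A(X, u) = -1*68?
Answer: -1948950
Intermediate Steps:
A(X, u) = -68
p = -10 (p = -2*5 = -10)
H(h) = -10*h
M(L) = 43 (M(L) = 63 - (-10)*(-2) = 63 - 1*20 = 63 - 20 = 43)
(37413 + 40545)*(M(86) + A(-51, 130)) = (37413 + 40545)*(43 - 68) = 77958*(-25) = -1948950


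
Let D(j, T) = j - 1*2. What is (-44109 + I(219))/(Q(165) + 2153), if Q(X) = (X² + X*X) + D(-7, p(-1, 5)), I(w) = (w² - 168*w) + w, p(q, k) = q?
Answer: -32721/56594 ≈ -0.57817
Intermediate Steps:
D(j, T) = -2 + j (D(j, T) = j - 2 = -2 + j)
I(w) = w² - 167*w
Q(X) = -9 + 2*X² (Q(X) = (X² + X*X) + (-2 - 7) = (X² + X²) - 9 = 2*X² - 9 = -9 + 2*X²)
(-44109 + I(219))/(Q(165) + 2153) = (-44109 + 219*(-167 + 219))/((-9 + 2*165²) + 2153) = (-44109 + 219*52)/((-9 + 2*27225) + 2153) = (-44109 + 11388)/((-9 + 54450) + 2153) = -32721/(54441 + 2153) = -32721/56594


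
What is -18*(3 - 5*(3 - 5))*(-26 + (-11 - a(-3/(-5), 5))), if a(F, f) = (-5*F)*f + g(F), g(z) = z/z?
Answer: 5382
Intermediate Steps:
g(z) = 1
a(F, f) = 1 - 5*F*f (a(F, f) = (-5*F)*f + 1 = -5*F*f + 1 = 1 - 5*F*f)
-18*(3 - 5*(3 - 5))*(-26 + (-11 - a(-3/(-5), 5))) = -18*(3 - 5*(3 - 5))*(-26 + (-11 - (1 - 5*(-3/(-5))*5))) = -18*(3 - 5*(-2))*(-26 + (-11 - (1 - 5*(-3*(-1/5))*5))) = -18*(3 + 10)*(-26 + (-11 - (1 - 5*3/5*5))) = -234*(-26 + (-11 - (1 - 15))) = -234*(-26 + (-11 - 1*(-14))) = -234*(-26 + (-11 + 14)) = -234*(-26 + 3) = -234*(-23) = -18*(-299) = 5382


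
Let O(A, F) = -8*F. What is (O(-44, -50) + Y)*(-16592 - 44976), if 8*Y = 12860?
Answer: -123597760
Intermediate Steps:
Y = 3215/2 (Y = (⅛)*12860 = 3215/2 ≈ 1607.5)
(O(-44, -50) + Y)*(-16592 - 44976) = (-8*(-50) + 3215/2)*(-16592 - 44976) = (400 + 3215/2)*(-61568) = (4015/2)*(-61568) = -123597760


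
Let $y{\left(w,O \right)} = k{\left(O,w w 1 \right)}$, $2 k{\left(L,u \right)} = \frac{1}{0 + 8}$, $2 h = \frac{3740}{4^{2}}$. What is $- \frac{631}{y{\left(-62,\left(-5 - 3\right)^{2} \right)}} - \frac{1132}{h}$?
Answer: $- \frac{9448816}{935} \approx -10106.0$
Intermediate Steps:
$h = \frac{935}{8}$ ($h = \frac{3740 \frac{1}{4^{2}}}{2} = \frac{3740 \cdot \frac{1}{16}}{2} = \frac{1}{2} \cdot \frac{935}{4} = \frac{935}{8} \approx 116.88$)
$k{\left(L,u \right)} = \frac{1}{16}$ ($k{\left(L,u \right)} = \frac{1}{2 \left(0 + 8\right)} = \frac{1}{2 \cdot 8} = \frac{1}{2} \cdot \frac{1}{8} = \frac{1}{16}$)
$y{\left(w,O \right)} = \frac{1}{16}$
$- \frac{631}{y{\left(-62,\left(-5 - 3\right)^{2} \right)}} - \frac{1132}{h} = - 631 \frac{1}{\frac{1}{16}} - \frac{1132}{\frac{935}{8}} = \left(-631\right) 16 - \frac{9056}{935} = -10096 - \frac{9056}{935} = - \frac{9448816}{935}$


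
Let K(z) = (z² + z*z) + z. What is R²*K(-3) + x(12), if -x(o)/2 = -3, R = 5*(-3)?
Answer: 3381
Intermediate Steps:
R = -15
x(o) = 6 (x(o) = -2*(-3) = 6)
K(z) = z + 2*z² (K(z) = (z² + z²) + z = 2*z² + z = z + 2*z²)
R²*K(-3) + x(12) = (-15)²*(-3*(1 + 2*(-3))) + 6 = 225*(-3*(1 - 6)) + 6 = 225*(-3*(-5)) + 6 = 225*15 + 6 = 3375 + 6 = 3381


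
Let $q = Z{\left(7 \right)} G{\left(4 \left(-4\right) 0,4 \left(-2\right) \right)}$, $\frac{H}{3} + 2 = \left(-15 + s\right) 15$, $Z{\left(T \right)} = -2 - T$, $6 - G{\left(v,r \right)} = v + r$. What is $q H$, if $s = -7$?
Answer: $125496$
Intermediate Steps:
$G{\left(v,r \right)} = 6 - r - v$ ($G{\left(v,r \right)} = 6 - \left(v + r\right) = 6 - \left(r + v\right) = 6 - r - v$)
$H = -996$ ($H = -6 + 3 \left(-15 - 7\right) 15 = -6 + 3 \left(\left(-22\right) 15\right) = -6 + 3 \left(-330\right) = -6 - 990 = -996$)
$q = -126$ ($q = \left(-2 - 7\right) \left(6 - 4 \left(-2\right) - 4 \left(-4\right) 0\right) = \left(-2 - 7\right) \left(6 - -8 - \left(-16\right) 0\right) = - 9 \left(6 + 8 - 0\right) = - 9 \left(6 + 8 + 0\right) = \left(-9\right) 14 = -126$)
$q H = \left(-126\right) \left(-996\right) = 125496$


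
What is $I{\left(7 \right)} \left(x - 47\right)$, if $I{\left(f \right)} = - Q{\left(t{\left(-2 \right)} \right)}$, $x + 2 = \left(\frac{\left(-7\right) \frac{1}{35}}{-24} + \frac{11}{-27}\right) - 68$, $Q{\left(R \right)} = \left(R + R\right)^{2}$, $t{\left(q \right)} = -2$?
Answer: $\frac{253582}{135} \approx 1878.4$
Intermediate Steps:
$Q{\left(R \right)} = 4 R^{2}$ ($Q{\left(R \right)} = \left(2 R\right)^{2} = 4 R^{2}$)
$x = - \frac{76031}{1080}$ ($x = -2 - \left(\frac{1847}{27} - \frac{\left(-7\right) \frac{1}{35}}{-24}\right) = -2 - \left(\frac{1847}{27} - \left(-7\right) \frac{1}{35} \left(- \frac{1}{24}\right)\right) = -2 - \frac{73871}{1080} = - \frac{76031}{1080} \approx -70.399$)
$I{\left(f \right)} = -16$ ($I{\left(f \right)} = - 4 \left(-2\right)^{2} = - 4 \cdot 4 = \left(-1\right) 16 = -16$)
$I{\left(7 \right)} \left(x - 47\right) = - 16 \left(- \frac{76031}{1080} - 47\right) = \left(-16\right) \left(- \frac{126791}{1080}\right) = \frac{253582}{135}$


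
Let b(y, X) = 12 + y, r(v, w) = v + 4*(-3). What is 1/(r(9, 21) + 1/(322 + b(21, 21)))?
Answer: -355/1064 ≈ -0.33365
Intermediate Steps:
r(v, w) = -12 + v (r(v, w) = v - 12 = -12 + v)
1/(r(9, 21) + 1/(322 + b(21, 21))) = 1/((-12 + 9) + 1/(322 + (12 + 21))) = 1/(-3 + 1/(322 + 33)) = 1/(-3 + 1/355) = 1/(-1064/355) = -355/1064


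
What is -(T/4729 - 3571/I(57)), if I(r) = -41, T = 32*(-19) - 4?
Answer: -16862167/193889 ≈ -86.968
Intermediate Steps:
T = -612 (T = -608 - 4 = -612)
-(T/4729 - 3571/I(57)) = -(-612/4729 - 3571/(-41)) = -(-612*1/4729 - 3571*(-1/41)) = -(-612/4729 + 3571/41) = -1*16862167/193889 = -16862167/193889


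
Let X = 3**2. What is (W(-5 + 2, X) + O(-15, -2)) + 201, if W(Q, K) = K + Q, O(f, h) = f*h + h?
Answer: 235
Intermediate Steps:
X = 9
O(f, h) = h + f*h
(W(-5 + 2, X) + O(-15, -2)) + 201 = ((9 + (-5 + 2)) - 2*(1 - 15)) + 201 = ((9 - 3) - 2*(-14)) + 201 = (6 + 28) + 201 = 34 + 201 = 235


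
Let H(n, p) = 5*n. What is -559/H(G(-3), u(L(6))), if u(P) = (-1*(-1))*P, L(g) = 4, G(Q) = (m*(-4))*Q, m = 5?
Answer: -559/300 ≈ -1.8633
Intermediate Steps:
G(Q) = -20*Q (G(Q) = (5*(-4))*Q = -20*Q)
u(P) = P (u(P) = 1*P = P)
-559/H(G(-3), u(L(6))) = -559/(5*(-20*(-3))) = -559/(5*60) = -559/300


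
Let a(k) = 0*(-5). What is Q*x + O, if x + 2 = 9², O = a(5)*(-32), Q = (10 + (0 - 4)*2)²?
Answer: 316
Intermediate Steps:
a(k) = 0
Q = 4 (Q = (10 - 4*2)² = (10 - 8)² = 2² = 4)
O = 0 (O = 0*(-32) = 0)
x = 79 (x = -2 + 9² = -2 + 81 = 79)
Q*x + O = 4*79 + 0 = 316 + 0 = 316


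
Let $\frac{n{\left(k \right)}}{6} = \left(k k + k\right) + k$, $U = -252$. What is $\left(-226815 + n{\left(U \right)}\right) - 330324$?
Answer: $-179139$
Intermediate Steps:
$n{\left(k \right)} = 6 k^{2} + 12 k$ ($n{\left(k \right)} = 6 \left(\left(k k + k\right) + k\right) = 6 \left(\left(k^{2} + k\right) + k\right) = 6 \left(\left(k + k^{2}\right) + k\right) = 6 \left(k^{2} + 2 k\right) = 6 k^{2} + 12 k$)
$\left(-226815 + n{\left(U \right)}\right) - 330324 = \left(-226815 + 6 \left(-252\right) \left(2 - 252\right)\right) - 330324 = \left(-226815 + 6 \left(-252\right) \left(-250\right)\right) - 330324 = \left(-226815 + 378000\right) - 330324 = 151185 - 330324 = -179139$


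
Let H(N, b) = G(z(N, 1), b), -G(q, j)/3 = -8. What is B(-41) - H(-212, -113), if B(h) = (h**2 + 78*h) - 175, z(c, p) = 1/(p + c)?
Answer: -1716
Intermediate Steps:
z(c, p) = 1/(c + p)
G(q, j) = 24 (G(q, j) = -3*(-8) = 24)
B(h) = -175 + h**2 + 78*h
H(N, b) = 24
B(-41) - H(-212, -113) = (-175 + (-41)**2 + 78*(-41)) - 1*24 = (-175 + 1681 - 3198) - 24 = -1692 - 24 = -1716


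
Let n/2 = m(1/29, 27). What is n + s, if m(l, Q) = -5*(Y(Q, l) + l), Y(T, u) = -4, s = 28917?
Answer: 839743/29 ≈ 28957.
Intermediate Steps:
m(l, Q) = 20 - 5*l (m(l, Q) = -5*(-4 + l) = 20 - 5*l)
n = 1150/29 (n = 2*(20 - 5/29) = 2*(575/29) = 1150/29 ≈ 39.655)
n + s = 1150/29 + 28917 = 839743/29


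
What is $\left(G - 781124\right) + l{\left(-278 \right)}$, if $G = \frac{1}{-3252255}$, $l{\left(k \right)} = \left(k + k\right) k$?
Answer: $- \frac{2037719883781}{3252255} \approx -6.2656 \cdot 10^{5}$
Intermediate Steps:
$l{\left(k \right)} = 2 k^{2}$ ($l{\left(k \right)} = 2 k k = 2 k^{2}$)
$G = - \frac{1}{3252255} \approx -3.0748 \cdot 10^{-7}$
$\left(G - 781124\right) + l{\left(-278 \right)} = \left(- \frac{1}{3252255} - 781124\right) + 2 \left(-278\right)^{2} = - \frac{2540414434621}{3252255} + 2 \cdot 77284 = - \frac{2540414434621}{3252255} + 154568 = - \frac{2037719883781}{3252255}$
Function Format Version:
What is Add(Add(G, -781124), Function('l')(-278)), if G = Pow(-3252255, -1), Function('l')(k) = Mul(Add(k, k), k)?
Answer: Rational(-2037719883781, 3252255) ≈ -6.2656e+5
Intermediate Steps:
Function('l')(k) = Mul(2, Pow(k, 2)) (Function('l')(k) = Mul(Mul(2, k), k) = Mul(2, Pow(k, 2)))
G = Rational(-1, 3252255) ≈ -3.0748e-7
Add(Add(G, -781124), Function('l')(-278)) = Add(Add(Rational(-1, 3252255), -781124), Mul(2, Pow(-278, 2))) = Add(Rational(-2540414434621, 3252255), Mul(2, 77284)) = Add(Rational(-2540414434621, 3252255), 154568) = Rational(-2037719883781, 3252255)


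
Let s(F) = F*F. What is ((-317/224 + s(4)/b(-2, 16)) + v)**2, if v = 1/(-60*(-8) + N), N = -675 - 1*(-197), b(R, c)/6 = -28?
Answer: 9409/9216 ≈ 1.0209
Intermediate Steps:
b(R, c) = -168 (b(R, c) = 6*(-28) = -168)
N = -478 (N = -675 + 197 = -478)
s(F) = F**2
v = 1/2 (v = 1/(-60*(-8) - 478) = 1/(480 - 478) = 1/2 ≈ 0.50000)
((-317/224 + s(4)/b(-2, 16)) + v)**2 = ((-317/224 + 4**2/(-168)) + 1/2)**2 = ((-317*1/224 + 16*(-1/168)) + 1/2)**2 = ((-317/224 - 2/21) + 1/2)**2 = (-145/96 + 1/2)**2 = (-97/96)**2 = 9409/9216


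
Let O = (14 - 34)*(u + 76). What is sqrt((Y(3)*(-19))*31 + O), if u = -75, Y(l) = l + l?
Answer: I*sqrt(3554) ≈ 59.615*I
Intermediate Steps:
Y(l) = 2*l
O = -20 (O = (14 - 34)*(-75 + 76) = -20*1 = -20)
sqrt((Y(3)*(-19))*31 + O) = sqrt(((2*3)*(-19))*31 - 20) = sqrt((6*(-19))*31 - 20) = sqrt(-114*31 - 20) = sqrt(-3534 - 20) = sqrt(-3554) = I*sqrt(3554)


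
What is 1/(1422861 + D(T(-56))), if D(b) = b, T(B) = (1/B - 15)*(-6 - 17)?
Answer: 56/79699559 ≈ 7.0264e-7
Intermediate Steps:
T(B) = 345 - 23/B (T(B) = (-15 + 1/B)*(-23) = 345 - 23/B)
1/(1422861 + D(T(-56))) = 1/(1422861 + (345 - 23/(-56))) = 1/(1422861 + (345 - 23*(-1/56))) = 1/(1422861 + (345 + 23/56)) = 1/(1422861 + 19343/56) = 1/(79699559/56) = 56/79699559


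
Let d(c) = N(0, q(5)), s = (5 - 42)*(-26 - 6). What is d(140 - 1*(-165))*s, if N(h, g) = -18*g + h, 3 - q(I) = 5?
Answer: 42624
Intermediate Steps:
q(I) = -2 (q(I) = 3 - 1*5 = 3 - 5 = -2)
N(h, g) = h - 18*g
s = 1184 (s = -37*(-32) = 1184)
d(c) = 36 (d(c) = 0 - 18*(-2) = 0 + 36 = 36)
d(140 - 1*(-165))*s = 36*1184 = 42624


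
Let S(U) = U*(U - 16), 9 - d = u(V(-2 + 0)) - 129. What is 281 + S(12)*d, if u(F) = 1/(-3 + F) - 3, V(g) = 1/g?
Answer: -45505/7 ≈ -6500.7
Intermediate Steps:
u(F) = -3 + 1/(-3 + F)
d = 989/7 (d = 9 - ((10 - 3/(-2 + 0))/(-3 + 1/(-2 + 0)) - 129) = 9 - ((10 - 3/(-2))/(-3 + 1/(-2)) - 129) = 9 - ((10 - 3*(-½))/(-3 - ½) - 129) = 9 - ((10 + 3/2)/(-7/2) - 129) = 9 - (-2/7*23/2 - 129) = 9 - (-23/7 - 129) = 9 - 1*(-926/7) = 9 + 926/7 = 989/7 ≈ 141.29)
S(U) = U*(-16 + U)
281 + S(12)*d = 281 + (12*(-16 + 12))*(989/7) = 281 + (12*(-4))*(989/7) = 281 - 48*989/7 = 281 - 47472/7 = -45505/7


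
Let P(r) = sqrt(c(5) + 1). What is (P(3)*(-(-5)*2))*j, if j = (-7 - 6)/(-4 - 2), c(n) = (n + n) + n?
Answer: 260/3 ≈ 86.667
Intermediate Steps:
c(n) = 3*n (c(n) = 2*n + n = 3*n)
P(r) = 4 (P(r) = sqrt(3*5 + 1) = sqrt(15 + 1) = sqrt(16) = 4)
j = 13/6 (j = -13/(-6) = -13*(-1/6) = 13/6 ≈ 2.1667)
(P(3)*(-(-5)*2))*j = (4*(-(-5)*2))*(13/6) = (4*(-1*(-10)))*(13/6) = (4*10)*(13/6) = 40*(13/6) = 260/3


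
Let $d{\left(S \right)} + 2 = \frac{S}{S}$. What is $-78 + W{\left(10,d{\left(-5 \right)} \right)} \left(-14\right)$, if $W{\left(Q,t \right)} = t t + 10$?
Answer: $-232$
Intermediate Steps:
$d{\left(S \right)} = -1$ ($d{\left(S \right)} = -2 + \frac{S}{S} = -2 + 1 = -1$)
$W{\left(Q,t \right)} = 10 + t^{2}$ ($W{\left(Q,t \right)} = t^{2} + 10 = 10 + t^{2}$)
$-78 + W{\left(10,d{\left(-5 \right)} \right)} \left(-14\right) = -78 + \left(10 + \left(-1\right)^{2}\right) \left(-14\right) = -78 + \left(10 + 1\right) \left(-14\right) = -78 + 11 \left(-14\right) = -78 - 154 = -232$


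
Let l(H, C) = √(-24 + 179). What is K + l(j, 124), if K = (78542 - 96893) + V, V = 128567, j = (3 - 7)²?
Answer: 110216 + √155 ≈ 1.1023e+5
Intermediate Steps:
j = 16 (j = (-4)² = 16)
l(H, C) = √155
K = 110216 (K = (78542 - 96893) + 128567 = -18351 + 128567 = 110216)
K + l(j, 124) = 110216 + √155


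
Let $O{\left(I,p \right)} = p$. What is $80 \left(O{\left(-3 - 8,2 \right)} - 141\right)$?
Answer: $-11120$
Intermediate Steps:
$80 \left(O{\left(-3 - 8,2 \right)} - 141\right) = 80 \left(2 - 141\right) = 80 \left(-139\right) = -11120$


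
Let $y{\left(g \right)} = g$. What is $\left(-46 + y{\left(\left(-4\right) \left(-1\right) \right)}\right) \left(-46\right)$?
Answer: $1932$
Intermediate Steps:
$\left(-46 + y{\left(\left(-4\right) \left(-1\right) \right)}\right) \left(-46\right) = \left(-46 - -4\right) \left(-46\right) = \left(-46 + 4\right) \left(-46\right) = \left(-42\right) \left(-46\right) = 1932$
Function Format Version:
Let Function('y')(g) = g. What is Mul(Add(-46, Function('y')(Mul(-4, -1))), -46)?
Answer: 1932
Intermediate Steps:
Mul(Add(-46, Function('y')(Mul(-4, -1))), -46) = Mul(Add(-46, Mul(-4, -1)), -46) = Mul(Add(-46, 4), -46) = Mul(-42, -46) = 1932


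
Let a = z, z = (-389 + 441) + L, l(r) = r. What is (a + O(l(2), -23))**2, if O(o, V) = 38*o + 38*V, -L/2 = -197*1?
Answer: 123904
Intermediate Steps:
L = 394 (L = -(-394) = -2*(-197) = 394)
O(o, V) = 38*V + 38*o
z = 446 (z = (-389 + 441) + 394 = 52 + 394 = 446)
a = 446
(a + O(l(2), -23))**2 = (446 + (38*(-23) + 38*2))**2 = (446 + (-874 + 76))**2 = (446 - 798)**2 = (-352)**2 = 123904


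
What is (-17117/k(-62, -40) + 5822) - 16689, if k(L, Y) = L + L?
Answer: -1330391/124 ≈ -10729.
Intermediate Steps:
k(L, Y) = 2*L
(-17117/k(-62, -40) + 5822) - 16689 = (-17117/(2*(-62)) + 5822) - 16689 = (-17117/(-124) + 5822) - 16689 = (-17117*(-1/124) + 5822) - 16689 = (17117/124 + 5822) - 16689 = 739045/124 - 16689 = -1330391/124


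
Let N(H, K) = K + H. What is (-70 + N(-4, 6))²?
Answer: 4624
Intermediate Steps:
N(H, K) = H + K
(-70 + N(-4, 6))² = (-70 + (-4 + 6))² = (-70 + 2)² = (-68)² = 4624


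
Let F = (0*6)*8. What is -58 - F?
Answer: -58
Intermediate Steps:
F = 0 (F = 0*8 = 0)
-58 - F = -58 - 1*0 = -58 + 0 = -58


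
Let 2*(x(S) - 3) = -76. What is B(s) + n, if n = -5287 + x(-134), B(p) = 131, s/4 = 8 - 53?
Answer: -5191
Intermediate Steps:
s = -180 (s = 4*(8 - 53) = 4*(-45) = -180)
x(S) = -35 (x(S) = 3 + (1/2)*(-76) = 3 - 38 = -35)
n = -5322 (n = -5287 - 35 = -5322)
B(s) + n = 131 - 5322 = -5191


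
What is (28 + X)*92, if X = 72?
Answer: 9200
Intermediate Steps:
(28 + X)*92 = (28 + 72)*92 = 100*92 = 9200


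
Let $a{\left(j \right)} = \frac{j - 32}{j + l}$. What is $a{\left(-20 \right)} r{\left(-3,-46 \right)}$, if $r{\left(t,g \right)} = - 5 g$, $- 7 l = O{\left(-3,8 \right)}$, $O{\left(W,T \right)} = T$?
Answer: $\frac{20930}{37} \approx 565.68$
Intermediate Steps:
$l = - \frac{8}{7}$ ($l = \left(- \frac{1}{7}\right) 8 = - \frac{8}{7} \approx -1.1429$)
$a{\left(j \right)} = \frac{-32 + j}{- \frac{8}{7} + j}$ ($a{\left(j \right)} = \frac{j - 32}{j - \frac{8}{7}} = \frac{-32 + j}{- \frac{8}{7} + j}$)
$a{\left(-20 \right)} r{\left(-3,-46 \right)} = \frac{7 \left(-32 - 20\right)}{-8 + 7 \left(-20\right)} \left(\left(-5\right) \left(-46\right)\right) = 7 \frac{1}{-8 - 140} \left(-52\right) 230 = 7 \frac{1}{-148} \left(-52\right) 230 = 7 \left(- \frac{1}{148}\right) \left(-52\right) 230 = \frac{91}{37} \cdot 230 = \frac{20930}{37}$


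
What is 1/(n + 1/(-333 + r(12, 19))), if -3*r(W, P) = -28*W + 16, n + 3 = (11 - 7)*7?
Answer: 679/16972 ≈ 0.040007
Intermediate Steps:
n = 25 (n = -3 + (11 - 7)*7 = -3 + 4*7 = -3 + 28 = 25)
r(W, P) = -16/3 + 28*W/3 (r(W, P) = -(-28*W + 16)/3 = -(16 - 28*W)/3 = -16/3 + 28*W/3)
1/(n + 1/(-333 + r(12, 19))) = 1/(25 + 1/(-333 + (-16/3 + (28/3)*12))) = 1/(25 + 1/(-333 + (-16/3 + 112))) = 1/(25 + 1/(-333 + 320/3)) = 1/(25 + 1/(-679/3)) = 1/(25 - 3/679) = 1/(16972/679) = 679/16972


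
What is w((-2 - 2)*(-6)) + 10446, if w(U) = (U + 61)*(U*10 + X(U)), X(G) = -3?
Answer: 30591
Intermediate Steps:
w(U) = (-3 + 10*U)*(61 + U) (w(U) = (U + 61)*(U*10 - 3) = (61 + U)*(10*U - 3) = (61 + U)*(-3 + 10*U) = (-3 + 10*U)*(61 + U))
w((-2 - 2)*(-6)) + 10446 = (-183 + 10*((-2 - 2)*(-6))**2 + 607*((-2 - 2)*(-6))) + 10446 = (-183 + 10*(-4*(-6))**2 + 607*(-4*(-6))) + 10446 = (-183 + 10*24**2 + 607*24) + 10446 = (-183 + 10*576 + 14568) + 10446 = (-183 + 5760 + 14568) + 10446 = 20145 + 10446 = 30591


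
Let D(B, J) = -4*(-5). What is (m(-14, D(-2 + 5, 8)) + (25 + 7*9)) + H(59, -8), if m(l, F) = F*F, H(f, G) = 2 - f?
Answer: 431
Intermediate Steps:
D(B, J) = 20
m(l, F) = F**2
(m(-14, D(-2 + 5, 8)) + (25 + 7*9)) + H(59, -8) = (20**2 + (25 + 7*9)) + (2 - 1*59) = (400 + (25 + 63)) + (2 - 59) = (400 + 88) - 57 = 488 - 57 = 431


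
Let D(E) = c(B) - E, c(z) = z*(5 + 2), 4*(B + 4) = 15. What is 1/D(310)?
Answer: -4/1247 ≈ -0.0032077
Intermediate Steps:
B = -1/4 (B = -4 + (1/4)*15 = -4 + 15/4 = -1/4 ≈ -0.25000)
c(z) = 7*z (c(z) = z*7 = 7*z)
D(E) = -7/4 - E (D(E) = 7*(-1/4) - E = -7/4 - E)
1/D(310) = 1/(-7/4 - 1*310) = 1/(-7/4 - 310) = 1/(-1247/4) = -4/1247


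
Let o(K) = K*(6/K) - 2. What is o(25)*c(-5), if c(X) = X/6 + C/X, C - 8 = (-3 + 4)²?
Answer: -158/15 ≈ -10.533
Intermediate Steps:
C = 9 (C = 8 + (-3 + 4)² = 8 + 1² = 8 + 1 = 9)
c(X) = 9/X + X/6 (c(X) = X/6 + 9/X = 9/X + X/6)
o(K) = 4 (o(K) = 6 - 2 = 4)
o(25)*c(-5) = 4*(9/(-5) + (⅙)*(-5)) = 4*(9*(-⅕) - ⅚) = 4*(-9/5 - ⅚) = 4*(-79/30) = -158/15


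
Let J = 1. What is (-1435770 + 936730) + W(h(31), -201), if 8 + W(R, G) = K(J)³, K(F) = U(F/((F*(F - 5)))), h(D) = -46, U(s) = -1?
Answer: -499049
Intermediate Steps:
K(F) = -1
W(R, G) = -9 (W(R, G) = -8 + (-1)³ = -8 - 1 = -9)
(-1435770 + 936730) + W(h(31), -201) = (-1435770 + 936730) - 9 = -499040 - 9 = -499049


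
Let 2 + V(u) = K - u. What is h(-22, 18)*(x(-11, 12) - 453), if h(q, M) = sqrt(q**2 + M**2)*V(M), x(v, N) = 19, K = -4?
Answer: 20832*sqrt(202) ≈ 2.9608e+5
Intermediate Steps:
V(u) = -6 - u (V(u) = -2 + (-4 - u) = -6 - u)
h(q, M) = sqrt(M**2 + q**2)*(-6 - M) (h(q, M) = sqrt(q**2 + M**2)*(-6 - M) = sqrt(M**2 + q**2)*(-6 - M))
h(-22, 18)*(x(-11, 12) - 453) = (sqrt(18**2 + (-22)**2)*(-6 - 1*18))*(19 - 453) = (sqrt(324 + 484)*(-6 - 18))*(-434) = (sqrt(808)*(-24))*(-434) = ((2*sqrt(202))*(-24))*(-434) = -48*sqrt(202)*(-434) = 20832*sqrt(202)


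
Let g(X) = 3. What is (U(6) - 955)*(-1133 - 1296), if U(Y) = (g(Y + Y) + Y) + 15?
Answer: 2261399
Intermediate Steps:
U(Y) = 18 + Y (U(Y) = (3 + Y) + 15 = 18 + Y)
(U(6) - 955)*(-1133 - 1296) = ((18 + 6) - 955)*(-1133 - 1296) = (24 - 955)*(-2429) = -931*(-2429) = 2261399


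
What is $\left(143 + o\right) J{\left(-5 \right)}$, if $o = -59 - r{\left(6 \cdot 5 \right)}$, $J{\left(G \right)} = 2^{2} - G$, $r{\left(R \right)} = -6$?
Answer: $810$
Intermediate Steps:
$J{\left(G \right)} = 4 - G$
$o = -53$ ($o = -59 - -6 = -59 + 6 = -53$)
$\left(143 + o\right) J{\left(-5 \right)} = \left(143 - 53\right) \left(4 - -5\right) = 90 \left(4 + 5\right) = 90 \cdot 9 = 810$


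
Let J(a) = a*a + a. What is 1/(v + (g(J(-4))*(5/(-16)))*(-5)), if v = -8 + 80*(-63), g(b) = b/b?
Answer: -16/80743 ≈ -0.00019816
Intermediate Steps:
J(a) = a + a² (J(a) = a² + a = a + a²)
g(b) = 1
v = -5048 (v = -8 - 5040 = -5048)
1/(v + (g(J(-4))*(5/(-16)))*(-5)) = 1/(-5048 + (1*(5/(-16)))*(-5)) = 1/(-5048 + (1*(5*(-1/16)))*(-5)) = 1/(-5048 + (1*(-5/16))*(-5)) = 1/(-5048 - 5/16*(-5)) = 1/(-5048 + 25/16) = 1/(-80743/16) = -16/80743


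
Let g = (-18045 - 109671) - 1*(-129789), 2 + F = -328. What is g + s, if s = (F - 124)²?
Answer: 208189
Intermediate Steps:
F = -330 (F = -2 - 328 = -330)
g = 2073 (g = -127716 + 129789 = 2073)
s = 206116 (s = (-330 - 124)² = (-454)² = 206116)
g + s = 2073 + 206116 = 208189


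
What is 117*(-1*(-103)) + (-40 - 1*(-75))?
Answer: 12086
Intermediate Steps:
117*(-1*(-103)) + (-40 - 1*(-75)) = 117*103 + (-40 + 75) = 12051 + 35 = 12086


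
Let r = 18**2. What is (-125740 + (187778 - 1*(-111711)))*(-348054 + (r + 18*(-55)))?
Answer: -60589751280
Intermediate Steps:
r = 324
(-125740 + (187778 - 1*(-111711)))*(-348054 + (r + 18*(-55))) = (-125740 + (187778 - 1*(-111711)))*(-348054 + (324 + 18*(-55))) = (-125740 + (187778 + 111711))*(-348054 + (324 - 990)) = (-125740 + 299489)*(-348054 - 666) = 173749*(-348720) = -60589751280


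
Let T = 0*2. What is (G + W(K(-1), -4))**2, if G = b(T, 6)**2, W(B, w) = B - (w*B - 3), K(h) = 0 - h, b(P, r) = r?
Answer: 1936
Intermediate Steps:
T = 0
K(h) = -h
W(B, w) = 3 + B - B*w (W(B, w) = B - (B*w - 3) = B - (-3 + B*w) = B + (3 - B*w) = 3 + B - B*w)
G = 36 (G = 6**2 = 36)
(G + W(K(-1), -4))**2 = (36 + (3 - 1*(-1) - 1*(-1*(-1))*(-4)))**2 = (36 + (3 + 1 - 1*1*(-4)))**2 = (36 + (3 + 1 + 4))**2 = (36 + 8)**2 = 44**2 = 1936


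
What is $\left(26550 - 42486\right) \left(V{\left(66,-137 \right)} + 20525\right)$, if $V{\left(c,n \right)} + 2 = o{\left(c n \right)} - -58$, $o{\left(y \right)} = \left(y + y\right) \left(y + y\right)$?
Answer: $-5211894887232$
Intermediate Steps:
$o{\left(y \right)} = 4 y^{2}$ ($o{\left(y \right)} = 2 y 2 y = 4 y^{2}$)
$V{\left(c,n \right)} = 56 + 4 c^{2} n^{2}$ ($V{\left(c,n \right)} = -2 + \left(4 \left(c n\right)^{2} - -58\right) = -2 + \left(4 c^{2} n^{2} + 58\right) = -2 + \left(58 + 4 c^{2} n^{2}\right) = 56 + 4 c^{2} n^{2}$)
$\left(26550 - 42486\right) \left(V{\left(66,-137 \right)} + 20525\right) = \left(26550 - 42486\right) \left(\left(56 + 4 \cdot 66^{2} \left(-137\right)^{2}\right) + 20525\right) = - 15936 \left(\left(56 + 4 \cdot 4356 \cdot 18769\right) + 20525\right) = - 15936 \left(\left(56 + 327031056\right) + 20525\right) = - 15936 \left(327031112 + 20525\right) = \left(-15936\right) 327051637 = -5211894887232$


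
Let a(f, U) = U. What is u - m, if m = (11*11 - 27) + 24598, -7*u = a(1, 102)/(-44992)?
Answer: -3888298573/157472 ≈ -24692.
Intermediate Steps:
u = 51/157472 (u = -102/(7*(-44992)) = -102*(-1)/(7*44992) = -⅐*(-51/22496) = 51/157472 ≈ 0.00032387)
m = 24692 (m = (121 - 27) + 24598 = 94 + 24598 = 24692)
u - m = 51/157472 - 1*24692 = 51/157472 - 24692 = -3888298573/157472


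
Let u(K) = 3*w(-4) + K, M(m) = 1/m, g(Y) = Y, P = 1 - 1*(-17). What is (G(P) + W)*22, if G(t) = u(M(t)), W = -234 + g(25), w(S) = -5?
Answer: -44341/9 ≈ -4926.8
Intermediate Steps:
P = 18 (P = 1 + 17 = 18)
W = -209 (W = -234 + 25 = -209)
u(K) = -15 + K (u(K) = 3*(-5) + K = -15 + K)
G(t) = -15 + 1/t
(G(P) + W)*22 = ((-15 + 1/18) - 209)*22 = (-269/18 - 209)*22 = -4031/18*22 = -44341/9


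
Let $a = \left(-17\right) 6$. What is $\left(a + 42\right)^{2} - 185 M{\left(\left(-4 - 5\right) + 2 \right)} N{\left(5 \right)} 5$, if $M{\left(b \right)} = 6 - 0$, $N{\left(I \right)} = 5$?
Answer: $-24150$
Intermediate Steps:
$a = -102$
$M{\left(b \right)} = 6$ ($M{\left(b \right)} = 6 + 0 = 6$)
$\left(a + 42\right)^{2} - 185 M{\left(\left(-4 - 5\right) + 2 \right)} N{\left(5 \right)} 5 = \left(-102 + 42\right)^{2} - 185 \cdot 6 \cdot 5 \cdot 5 = \left(-60\right)^{2} - 185 \cdot 30 \cdot 5 = 3600 - 27750 = -24150$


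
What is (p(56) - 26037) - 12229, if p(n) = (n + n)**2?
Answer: -25722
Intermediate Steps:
p(n) = 4*n**2 (p(n) = (2*n)**2 = 4*n**2)
(p(56) - 26037) - 12229 = (4*56**2 - 26037) - 12229 = (4*3136 - 26037) - 12229 = (12544 - 26037) - 12229 = -13493 - 12229 = -25722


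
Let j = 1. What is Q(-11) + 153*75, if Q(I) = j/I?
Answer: 126224/11 ≈ 11475.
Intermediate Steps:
Q(I) = 1/I
Q(-11) + 153*75 = 1/(-11) + 153*75 = -1/11 + 11475 = 126224/11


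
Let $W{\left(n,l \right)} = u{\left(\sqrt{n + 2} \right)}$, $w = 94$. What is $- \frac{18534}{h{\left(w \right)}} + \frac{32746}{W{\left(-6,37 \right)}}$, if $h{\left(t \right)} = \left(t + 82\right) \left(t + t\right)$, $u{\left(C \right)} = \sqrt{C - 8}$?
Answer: $- \frac{9267}{16544} + \frac{16373 \sqrt{2}}{\sqrt{-4 + i}} \approx 1392.7 - 11318.0 i$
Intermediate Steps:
$u{\left(C \right)} = \sqrt{-8 + C}$
$W{\left(n,l \right)} = \sqrt{-8 + \sqrt{2 + n}}$ ($W{\left(n,l \right)} = \sqrt{-8 + \sqrt{n + 2}} = \sqrt{-8 + \sqrt{2 + n}}$)
$h{\left(t \right)} = 2 t \left(82 + t\right)$ ($h{\left(t \right)} = \left(82 + t\right) 2 t = 2 t \left(82 + t\right)$)
$- \frac{18534}{h{\left(w \right)}} + \frac{32746}{W{\left(-6,37 \right)}} = - \frac{18534}{2 \cdot 94 \left(82 + 94\right)} + \frac{32746}{\sqrt{-8 + \sqrt{2 - 6}}} = - \frac{18534}{2 \cdot 94 \cdot 176} + \frac{32746}{\sqrt{-8 + \sqrt{-4}}} = - \frac{18534}{33088} + \frac{32746}{\sqrt{-8 + 2 i}} = \left(-18534\right) \frac{1}{33088} + \frac{32746}{\sqrt{-8 + 2 i}} = - \frac{9267}{16544} + \frac{32746}{\sqrt{-8 + 2 i}}$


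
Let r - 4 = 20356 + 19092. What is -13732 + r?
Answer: 25720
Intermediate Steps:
r = 39452 (r = 4 + (20356 + 19092) = 4 + 39448 = 39452)
-13732 + r = -13732 + 39452 = 25720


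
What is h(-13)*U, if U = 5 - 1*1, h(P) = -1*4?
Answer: -16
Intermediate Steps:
h(P) = -4
U = 4 (U = 5 - 1 = 4)
h(-13)*U = -4*4 = -16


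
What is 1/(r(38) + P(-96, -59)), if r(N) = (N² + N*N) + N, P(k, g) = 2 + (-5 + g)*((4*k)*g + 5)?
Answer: -1/1447376 ≈ -6.9091e-7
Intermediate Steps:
P(k, g) = 2 + (-5 + g)*(5 + 4*g*k) (P(k, g) = 2 + (-5 + g)*(4*g*k + 5) = 2 + (-5 + g)*(5 + 4*g*k))
r(N) = N + 2*N² (r(N) = (N² + N²) + N = 2*N² + N = N + 2*N²)
1/(r(38) + P(-96, -59)) = 1/(38*(1 + 2*38) + (-23 + 5*(-59) - 20*(-59)*(-96) + 4*(-96)*(-59)²)) = 1/(38*(1 + 76) + (-23 - 295 - 113280 + 4*(-96)*3481)) = 1/(38*77 + (-23 - 295 - 113280 - 1336704)) = 1/(2926 - 1450302) = 1/(-1447376) = -1/1447376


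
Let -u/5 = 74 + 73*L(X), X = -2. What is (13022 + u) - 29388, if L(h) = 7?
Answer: -19291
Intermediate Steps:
u = -2925 (u = -5*(74 + 73*7) = -5*(74 + 511) = -5*585 = -2925)
(13022 + u) - 29388 = (13022 - 2925) - 29388 = 10097 - 29388 = -19291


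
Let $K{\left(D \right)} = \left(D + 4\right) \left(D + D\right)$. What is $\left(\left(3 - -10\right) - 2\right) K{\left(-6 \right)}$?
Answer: $264$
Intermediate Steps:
$K{\left(D \right)} = 2 D \left(4 + D\right)$ ($K{\left(D \right)} = \left(4 + D\right) 2 D = 2 D \left(4 + D\right)$)
$\left(\left(3 - -10\right) - 2\right) K{\left(-6 \right)} = \left(\left(3 - -10\right) - 2\right) 2 \left(-6\right) \left(4 - 6\right) = \left(\left(3 + 10\right) - 2\right) 2 \left(-6\right) \left(-2\right) = \left(13 - 2\right) 24 = 11 \cdot 24 = 264$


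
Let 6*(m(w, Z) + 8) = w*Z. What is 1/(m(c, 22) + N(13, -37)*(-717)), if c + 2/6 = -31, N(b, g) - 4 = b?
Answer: -9/110807 ≈ -8.1222e-5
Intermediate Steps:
N(b, g) = 4 + b
c = -94/3 (c = -⅓ - 31 = -94/3 ≈ -31.333)
m(w, Z) = -8 + Z*w/6 (m(w, Z) = -8 + (w*Z)/6 = -8 + (Z*w)/6 = -8 + Z*w/6)
1/(m(c, 22) + N(13, -37)*(-717)) = 1/((-8 + (⅙)*22*(-94/3)) + (4 + 13)*(-717)) = 1/((-8 - 1034/9) + 17*(-717)) = 1/(-1106/9 - 12189) = 1/(-110807/9) = -9/110807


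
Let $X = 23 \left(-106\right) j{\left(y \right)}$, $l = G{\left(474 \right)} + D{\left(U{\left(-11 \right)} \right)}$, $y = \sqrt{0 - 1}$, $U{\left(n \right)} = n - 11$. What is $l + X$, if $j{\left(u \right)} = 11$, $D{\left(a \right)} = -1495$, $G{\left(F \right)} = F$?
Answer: $-27839$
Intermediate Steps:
$U{\left(n \right)} = -11 + n$
$y = i$ ($y = \sqrt{-1} = i \approx 1.0 i$)
$l = -1021$ ($l = 474 - 1495 = -1021$)
$X = -26818$ ($X = 23 \left(-106\right) 11 = \left(-2438\right) 11 = -26818$)
$l + X = -1021 - 26818 = -27839$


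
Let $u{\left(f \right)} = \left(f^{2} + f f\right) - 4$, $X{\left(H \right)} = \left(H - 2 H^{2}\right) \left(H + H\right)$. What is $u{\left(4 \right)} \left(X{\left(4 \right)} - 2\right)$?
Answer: $-6328$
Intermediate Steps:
$X{\left(H \right)} = 2 H \left(H - 2 H^{2}\right)$ ($X{\left(H \right)} = \left(H - 2 H^{2}\right) 2 H = 2 H \left(H - 2 H^{2}\right)$)
$u{\left(f \right)} = -4 + 2 f^{2}$ ($u{\left(f \right)} = \left(f^{2} + f^{2}\right) - 4 = 2 f^{2} - 4 = -4 + 2 f^{2}$)
$u{\left(4 \right)} \left(X{\left(4 \right)} - 2\right) = \left(-4 + 2 \cdot 4^{2}\right) \left(4^{2} \left(2 - 16\right) - 2\right) = \left(-4 + 2 \cdot 16\right) \left(16 \left(2 - 16\right) - 2\right) = \left(-4 + 32\right) \left(16 \left(-14\right) - 2\right) = 28 \left(-224 - 2\right) = 28 \left(-226\right) = -6328$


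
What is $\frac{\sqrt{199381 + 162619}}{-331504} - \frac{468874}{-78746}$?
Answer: $\frac{234437}{39373} - \frac{5 \sqrt{905}}{82876} \approx 5.9524$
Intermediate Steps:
$\frac{\sqrt{199381 + 162619}}{-331504} - \frac{468874}{-78746} = \sqrt{362000} \left(- \frac{1}{331504}\right) - - \frac{234437}{39373} = 20 \sqrt{905} \left(- \frac{1}{331504}\right) + \frac{234437}{39373} = - \frac{5 \sqrt{905}}{82876} + \frac{234437}{39373} = \frac{234437}{39373} - \frac{5 \sqrt{905}}{82876}$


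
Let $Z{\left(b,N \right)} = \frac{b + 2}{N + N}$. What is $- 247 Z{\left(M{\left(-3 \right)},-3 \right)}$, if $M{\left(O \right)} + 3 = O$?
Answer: $- \frac{494}{3} \approx -164.67$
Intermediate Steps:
$M{\left(O \right)} = -3 + O$
$Z{\left(b,N \right)} = \frac{2 + b}{2 N}$
$- 247 Z{\left(M{\left(-3 \right)},-3 \right)} = - 247 \frac{2 - 6}{2 \left(-3\right)} = - 247 \cdot \frac{1}{2} \left(- \frac{1}{3}\right) \left(2 - 6\right) = - 247 \cdot \frac{1}{2} \left(- \frac{1}{3}\right) \left(-4\right) = \left(-247\right) \frac{2}{3} = - \frac{494}{3}$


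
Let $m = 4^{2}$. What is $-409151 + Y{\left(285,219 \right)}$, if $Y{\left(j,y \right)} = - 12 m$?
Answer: $-409343$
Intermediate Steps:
$m = 16$
$Y{\left(j,y \right)} = -192$ ($Y{\left(j,y \right)} = \left(-12\right) 16 = -192$)
$-409151 + Y{\left(285,219 \right)} = -409151 - 192 = -409343$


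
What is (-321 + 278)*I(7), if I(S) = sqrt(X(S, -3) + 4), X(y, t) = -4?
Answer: 0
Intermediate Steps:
I(S) = 0 (I(S) = sqrt(-4 + 4) = sqrt(0) = 0)
(-321 + 278)*I(7) = (-321 + 278)*0 = -43*0 = 0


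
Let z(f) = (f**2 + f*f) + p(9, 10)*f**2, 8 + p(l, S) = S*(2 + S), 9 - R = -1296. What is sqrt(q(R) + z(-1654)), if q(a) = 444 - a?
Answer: 3*sqrt(34652307) ≈ 17660.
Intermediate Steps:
R = 1305 (R = 9 - 1*(-1296) = 9 + 1296 = 1305)
p(l, S) = -8 + S*(2 + S)
z(f) = 114*f**2 (z(f) = (f**2 + f*f) + (-8 + 10**2 + 2*10)*f**2 = (f**2 + f**2) + (-8 + 100 + 20)*f**2 = 2*f**2 + 112*f**2 = 114*f**2)
sqrt(q(R) + z(-1654)) = sqrt((444 - 1*1305) + 114*(-1654)**2) = sqrt((444 - 1305) + 114*2735716) = sqrt(-861 + 311871624) = sqrt(311870763) = 3*sqrt(34652307)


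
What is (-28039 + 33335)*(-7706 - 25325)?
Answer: -174932176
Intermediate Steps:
(-28039 + 33335)*(-7706 - 25325) = 5296*(-33031) = -174932176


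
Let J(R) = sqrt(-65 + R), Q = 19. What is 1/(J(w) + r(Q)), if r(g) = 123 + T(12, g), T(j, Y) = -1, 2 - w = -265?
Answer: 61/7341 - sqrt(202)/14682 ≈ 0.0073415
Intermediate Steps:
w = 267 (w = 2 - 1*(-265) = 2 + 265 = 267)
r(g) = 122 (r(g) = 123 - 1 = 122)
1/(J(w) + r(Q)) = 1/(sqrt(-65 + 267) + 122) = 1/(sqrt(202) + 122) = 1/(122 + sqrt(202))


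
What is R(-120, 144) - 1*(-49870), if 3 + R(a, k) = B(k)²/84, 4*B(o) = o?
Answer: 349177/7 ≈ 49882.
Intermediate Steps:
B(o) = o/4
R(a, k) = -3 + k²/1344 (R(a, k) = -3 + (k/4)²/84 = -3 + (k²/16)*(1/84) = -3 + k²/1344)
R(-120, 144) - 1*(-49870) = (-3 + (1/1344)*144²) - 1*(-49870) = (-3 + (1/1344)*20736) + 49870 = (-3 + 108/7) + 49870 = 87/7 + 49870 = 349177/7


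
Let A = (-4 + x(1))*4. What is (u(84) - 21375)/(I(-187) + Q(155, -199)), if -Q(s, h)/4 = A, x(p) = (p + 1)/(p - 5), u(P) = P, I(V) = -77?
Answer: 21291/5 ≈ 4258.2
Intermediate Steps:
x(p) = (1 + p)/(-5 + p)
A = -18 (A = (-4 + (1 + 1)/(-5 + 1))*4 = (-4 + 2/(-4))*4 = (-4 - 1/4*2)*4 = (-4 - 1/2)*4 = -9/2*4 = -18)
Q(s, h) = 72 (Q(s, h) = -4*(-18) = 72)
(u(84) - 21375)/(I(-187) + Q(155, -199)) = (84 - 21375)/(-77 + 72) = -21291/(-5) = -21291*(-1/5) = 21291/5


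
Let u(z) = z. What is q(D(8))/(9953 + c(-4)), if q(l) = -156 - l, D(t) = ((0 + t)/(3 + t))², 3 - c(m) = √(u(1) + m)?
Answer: -188566640/11993754619 - 18940*I*√3/11993754619 ≈ -0.015722 - 2.7352e-6*I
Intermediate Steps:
c(m) = 3 - √(1 + m)
D(t) = t²/(3 + t)² (D(t) = (t/(3 + t))² = t²/(3 + t)²)
q(D(8))/(9953 + c(-4)) = (-156 - 8²/(3 + 8)²)/(9953 + (3 - √(1 - 4))) = (-156 - 64/11²)/(9953 + (3 - √(-3))) = (-156 - 64/121)/(9953 + (3 - I*√3)) = (-156 - 1*64/121)/(9953 + (3 - I*√3)) = (-156 - 64/121)/(9956 - I*√3) = -18940/(121*(9956 - I*√3))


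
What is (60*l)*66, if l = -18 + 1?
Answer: -67320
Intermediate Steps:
l = -17
(60*l)*66 = (60*(-17))*66 = -1020*66 = -67320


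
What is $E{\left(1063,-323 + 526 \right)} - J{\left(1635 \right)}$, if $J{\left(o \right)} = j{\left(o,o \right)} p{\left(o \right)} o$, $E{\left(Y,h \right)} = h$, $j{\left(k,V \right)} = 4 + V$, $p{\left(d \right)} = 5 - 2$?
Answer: $-8039092$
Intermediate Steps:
$p{\left(d \right)} = 3$ ($p{\left(d \right)} = 5 - 2 = 3$)
$J{\left(o \right)} = o \left(12 + 3 o\right)$ ($J{\left(o \right)} = \left(4 + o\right) 3 o = \left(12 + 3 o\right) o = o \left(12 + 3 o\right)$)
$E{\left(1063,-323 + 526 \right)} - J{\left(1635 \right)} = \left(-323 + 526\right) - 3 \cdot 1635 \left(4 + 1635\right) = 203 - 3 \cdot 1635 \cdot 1639 = 203 - 8039295 = -8039092$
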